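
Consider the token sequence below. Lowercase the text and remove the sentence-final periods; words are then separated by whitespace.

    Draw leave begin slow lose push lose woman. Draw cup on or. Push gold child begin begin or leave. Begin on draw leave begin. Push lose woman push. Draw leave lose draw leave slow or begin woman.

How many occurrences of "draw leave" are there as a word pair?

Scanning the 36 overlapping bigram windows for "draw leave":
  position 1–2: draw leave
  position 22–23: draw leave
  position 29–30: draw leave
  position 32–33: draw leave

4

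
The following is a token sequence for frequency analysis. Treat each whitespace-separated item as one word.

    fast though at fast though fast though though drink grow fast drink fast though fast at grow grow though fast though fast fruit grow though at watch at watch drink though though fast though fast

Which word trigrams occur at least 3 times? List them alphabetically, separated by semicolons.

Trigram counts meeting the condition (at least 3 times):
  fast though fast: 4
  though fast though: 3

fast though fast; though fast though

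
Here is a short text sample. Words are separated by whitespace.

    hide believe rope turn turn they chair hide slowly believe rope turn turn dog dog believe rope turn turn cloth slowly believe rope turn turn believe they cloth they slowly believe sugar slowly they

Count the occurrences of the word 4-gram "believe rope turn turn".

Scanning the 31 overlapping 4-gram windows for "believe rope turn turn":
  position 2–5: believe rope turn turn
  position 10–13: believe rope turn turn
  position 16–19: believe rope turn turn
  position 22–25: believe rope turn turn

4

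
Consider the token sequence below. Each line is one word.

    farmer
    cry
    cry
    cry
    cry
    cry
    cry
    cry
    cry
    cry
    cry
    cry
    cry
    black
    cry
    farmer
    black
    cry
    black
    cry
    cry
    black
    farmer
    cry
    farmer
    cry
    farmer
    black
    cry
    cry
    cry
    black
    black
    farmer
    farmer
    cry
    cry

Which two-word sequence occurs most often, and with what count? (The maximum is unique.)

Bigram frequencies (highest first):
  cry cry: 15
  farmer cry: 4
  cry black: 4
  black cry: 4
  cry farmer: 3
  farmer black: 2
  … (3 more, each ≤ 2)

"cry cry", 15 times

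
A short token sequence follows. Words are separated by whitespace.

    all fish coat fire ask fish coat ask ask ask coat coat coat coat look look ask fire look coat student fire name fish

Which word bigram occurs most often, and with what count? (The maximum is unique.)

"coat coat", 3 times

Bigram frequencies (highest first):
  coat coat: 3
  fish coat: 2
  ask ask: 2
  all fish: 1
  coat fire: 1
  fire ask: 1
  … (13 more, each ≤ 1)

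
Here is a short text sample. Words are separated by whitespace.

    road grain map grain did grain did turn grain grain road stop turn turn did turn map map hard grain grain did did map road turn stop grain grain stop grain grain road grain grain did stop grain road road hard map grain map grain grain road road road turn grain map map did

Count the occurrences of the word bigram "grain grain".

Scanning the 53 overlapping bigram windows for "grain grain":
  position 9–10: grain grain
  position 20–21: grain grain
  position 28–29: grain grain
  position 31–32: grain grain
  position 34–35: grain grain
  position 45–46: grain grain

6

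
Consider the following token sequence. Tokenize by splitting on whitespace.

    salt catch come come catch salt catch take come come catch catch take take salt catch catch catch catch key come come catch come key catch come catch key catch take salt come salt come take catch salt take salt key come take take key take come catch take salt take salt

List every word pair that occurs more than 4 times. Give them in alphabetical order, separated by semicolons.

come catch; take salt

Bigram counts meeting the condition (more than 4 times):
  come catch: 5
  take salt: 5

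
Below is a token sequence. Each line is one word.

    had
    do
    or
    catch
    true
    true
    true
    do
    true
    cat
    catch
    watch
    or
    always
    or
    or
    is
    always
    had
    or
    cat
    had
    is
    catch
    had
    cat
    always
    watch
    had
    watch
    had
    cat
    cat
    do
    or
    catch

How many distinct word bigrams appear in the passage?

36 tokens → 35 bigram windows in total.
Repeated bigrams (each contributes count−1 duplicates):
  do or: 2
  had cat: 2
  or catch: 2
  true true: 2
  watch had: 2
5 duplicate windows → 35 − 5 = 30 distinct.

30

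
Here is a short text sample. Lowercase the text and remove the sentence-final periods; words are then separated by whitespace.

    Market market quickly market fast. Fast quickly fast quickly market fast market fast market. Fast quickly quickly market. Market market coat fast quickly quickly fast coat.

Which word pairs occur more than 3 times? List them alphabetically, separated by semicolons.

Bigram counts meeting the condition (more than 3 times):
  fast quickly: 4
  market fast: 4

fast quickly; market fast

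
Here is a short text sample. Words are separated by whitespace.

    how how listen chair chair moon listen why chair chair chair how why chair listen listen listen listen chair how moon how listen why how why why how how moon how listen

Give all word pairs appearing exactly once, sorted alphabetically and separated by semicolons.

chair listen; chair moon; moon listen; why why

Bigram counts meeting the condition (exactly once):
  chair listen: 1
  chair moon: 1
  moon listen: 1
  why why: 1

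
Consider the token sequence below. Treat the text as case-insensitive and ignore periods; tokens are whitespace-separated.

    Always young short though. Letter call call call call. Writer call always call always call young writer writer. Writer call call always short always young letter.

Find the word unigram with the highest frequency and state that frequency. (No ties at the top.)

Unigram frequencies (highest first):
  call: 9
  always: 5
  writer: 4
  young: 3
  short: 2
  letter: 2
  … (1 more, each ≤ 1)

"call", 9 times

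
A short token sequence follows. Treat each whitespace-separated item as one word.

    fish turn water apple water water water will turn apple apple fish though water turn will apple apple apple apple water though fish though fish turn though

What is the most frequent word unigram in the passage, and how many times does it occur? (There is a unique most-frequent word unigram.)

"apple", 7 times

Unigram frequencies (highest first):
  apple: 7
  water: 6
  fish: 4
  turn: 4
  though: 4
  will: 2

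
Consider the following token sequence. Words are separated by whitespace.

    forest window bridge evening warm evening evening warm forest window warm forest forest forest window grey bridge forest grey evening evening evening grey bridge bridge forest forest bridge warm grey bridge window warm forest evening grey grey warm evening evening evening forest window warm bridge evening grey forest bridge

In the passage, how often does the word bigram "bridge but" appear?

Scanning the 48 overlapping bigram windows for "bridge but":
  (none found)

0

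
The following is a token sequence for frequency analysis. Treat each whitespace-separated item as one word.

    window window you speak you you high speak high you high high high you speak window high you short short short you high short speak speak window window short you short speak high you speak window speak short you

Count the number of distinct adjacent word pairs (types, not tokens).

39 tokens → 38 bigram windows in total.
Repeated bigrams (each contributes count−1 duplicates):
  high you: 4
  short you: 3
  speak window: 3
  you high: 3
  you speak: 3
  high high: 2
  short short: 2
  short speak: 2
  … (3 more repeated)
17 duplicate windows → 38 − 17 = 21 distinct.

21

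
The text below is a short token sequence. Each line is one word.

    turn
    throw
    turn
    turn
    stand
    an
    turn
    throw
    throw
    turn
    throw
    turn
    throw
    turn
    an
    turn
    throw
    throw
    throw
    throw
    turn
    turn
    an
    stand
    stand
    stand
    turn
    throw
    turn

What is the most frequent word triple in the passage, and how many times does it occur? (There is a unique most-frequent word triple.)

"turn throw turn", 4 times

Trigram frequencies (highest first):
  turn throw turn: 4
  throw turn turn: 2
  an turn throw: 2
  turn throw throw: 2
  throw throw turn: 2
  throw turn throw: 2
  … (12 more, each ≤ 2)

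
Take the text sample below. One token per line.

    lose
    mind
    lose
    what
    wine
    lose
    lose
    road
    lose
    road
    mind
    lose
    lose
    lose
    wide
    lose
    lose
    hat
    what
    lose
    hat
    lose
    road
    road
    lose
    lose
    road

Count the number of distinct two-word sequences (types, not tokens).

16

27 tokens → 26 bigram windows in total.
Repeated bigrams (each contributes count−1 duplicates):
  lose lose: 5
  lose road: 4
  lose hat: 2
  mind lose: 2
  road lose: 2
10 duplicate windows → 26 − 10 = 16 distinct.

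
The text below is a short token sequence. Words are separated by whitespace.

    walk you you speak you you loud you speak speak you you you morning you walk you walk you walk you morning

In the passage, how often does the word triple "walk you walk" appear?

2

Scanning the 20 overlapping trigram windows for "walk you walk":
  position 16–18: walk you walk
  position 18–20: walk you walk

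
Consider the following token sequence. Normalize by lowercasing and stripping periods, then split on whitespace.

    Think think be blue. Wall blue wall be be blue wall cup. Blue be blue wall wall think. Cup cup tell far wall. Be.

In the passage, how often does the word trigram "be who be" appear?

Scanning the 22 overlapping trigram windows for "be who be":
  (none found)

0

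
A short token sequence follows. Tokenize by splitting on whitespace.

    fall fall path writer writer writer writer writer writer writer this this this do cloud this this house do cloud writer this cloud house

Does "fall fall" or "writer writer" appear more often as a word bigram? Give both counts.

"fall fall": 1 occurrence
"writer writer": 6 occurrences

"writer writer" (6 vs 1)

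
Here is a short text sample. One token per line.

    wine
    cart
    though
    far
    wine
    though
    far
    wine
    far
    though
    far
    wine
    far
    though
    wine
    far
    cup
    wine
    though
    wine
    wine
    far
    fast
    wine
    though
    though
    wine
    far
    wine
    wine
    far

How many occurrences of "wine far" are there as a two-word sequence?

Scanning the 30 overlapping bigram windows for "wine far":
  position 8–9: wine far
  position 12–13: wine far
  position 15–16: wine far
  position 21–22: wine far
  position 27–28: wine far
  position 30–31: wine far

6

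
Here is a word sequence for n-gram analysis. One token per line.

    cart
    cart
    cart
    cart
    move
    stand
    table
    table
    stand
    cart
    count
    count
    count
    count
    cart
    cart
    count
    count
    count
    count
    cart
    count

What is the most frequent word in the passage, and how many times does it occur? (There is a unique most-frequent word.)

Unigram frequencies (highest first):
  count: 9
  cart: 8
  stand: 2
  table: 2
  move: 1

"count", 9 times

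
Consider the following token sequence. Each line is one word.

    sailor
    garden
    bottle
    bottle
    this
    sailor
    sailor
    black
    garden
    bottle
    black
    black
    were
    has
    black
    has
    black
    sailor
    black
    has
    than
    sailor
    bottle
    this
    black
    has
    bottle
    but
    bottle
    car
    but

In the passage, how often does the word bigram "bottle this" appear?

Scanning the 30 overlapping bigram windows for "bottle this":
  position 4–5: bottle this
  position 23–24: bottle this

2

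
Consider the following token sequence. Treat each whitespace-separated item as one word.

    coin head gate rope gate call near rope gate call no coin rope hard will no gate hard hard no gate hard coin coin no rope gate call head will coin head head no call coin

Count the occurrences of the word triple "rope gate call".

3

Scanning the 34 overlapping trigram windows for "rope gate call":
  position 4–6: rope gate call
  position 8–10: rope gate call
  position 26–28: rope gate call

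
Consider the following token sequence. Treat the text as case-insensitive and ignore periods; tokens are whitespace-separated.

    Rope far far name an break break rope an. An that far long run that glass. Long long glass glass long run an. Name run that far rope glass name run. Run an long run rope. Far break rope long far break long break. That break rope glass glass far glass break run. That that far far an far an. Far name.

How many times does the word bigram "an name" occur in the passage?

Scanning the 61 overlapping bigram windows for "an name":
  position 23–24: an name

1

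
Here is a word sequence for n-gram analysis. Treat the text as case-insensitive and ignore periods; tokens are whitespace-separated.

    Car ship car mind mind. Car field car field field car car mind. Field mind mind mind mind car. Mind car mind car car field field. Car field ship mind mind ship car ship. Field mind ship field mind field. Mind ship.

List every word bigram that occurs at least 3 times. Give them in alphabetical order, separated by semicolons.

car field; car mind; field car; field mind; mind car; mind mind; mind ship

Bigram counts meeting the condition (at least 3 times):
  car field: 4
  car mind: 4
  field car: 3
  field mind: 4
  mind car: 4
  mind mind: 5
  mind ship: 3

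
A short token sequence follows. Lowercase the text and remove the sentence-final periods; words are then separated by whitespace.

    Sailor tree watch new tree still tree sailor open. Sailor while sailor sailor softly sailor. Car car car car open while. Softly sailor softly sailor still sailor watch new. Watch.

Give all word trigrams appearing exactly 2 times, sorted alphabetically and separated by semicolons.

car car car; sailor softly sailor

Trigram counts meeting the condition (exactly 2 times):
  car car car: 2
  sailor softly sailor: 2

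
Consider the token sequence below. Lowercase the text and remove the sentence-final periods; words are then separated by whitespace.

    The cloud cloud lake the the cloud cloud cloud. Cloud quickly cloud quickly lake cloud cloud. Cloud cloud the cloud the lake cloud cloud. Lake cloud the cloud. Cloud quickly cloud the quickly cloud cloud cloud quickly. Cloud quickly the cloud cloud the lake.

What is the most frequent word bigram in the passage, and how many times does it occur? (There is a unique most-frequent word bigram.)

Bigram frequencies (highest first):
  cloud cloud: 12
  the cloud: 5
  cloud quickly: 5
  cloud the: 5
  quickly cloud: 4
  lake cloud: 3
  … (7 more, each ≤ 2)

"cloud cloud", 12 times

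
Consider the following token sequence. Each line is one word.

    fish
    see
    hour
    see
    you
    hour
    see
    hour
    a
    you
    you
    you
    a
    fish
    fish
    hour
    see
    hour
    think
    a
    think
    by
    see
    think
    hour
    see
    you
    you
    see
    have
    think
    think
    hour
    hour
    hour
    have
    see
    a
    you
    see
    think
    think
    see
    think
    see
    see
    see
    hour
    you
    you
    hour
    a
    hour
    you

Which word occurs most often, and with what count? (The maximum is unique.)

Unigram frequencies (highest first):
  see: 13
  hour: 12
  you: 10
  think: 8
  a: 5
  fish: 3
  … (2 more, each ≤ 2)

"see", 13 times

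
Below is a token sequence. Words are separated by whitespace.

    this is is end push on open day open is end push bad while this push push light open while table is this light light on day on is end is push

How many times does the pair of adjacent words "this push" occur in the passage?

1

Scanning the 31 overlapping bigram windows for "this push":
  position 15–16: this push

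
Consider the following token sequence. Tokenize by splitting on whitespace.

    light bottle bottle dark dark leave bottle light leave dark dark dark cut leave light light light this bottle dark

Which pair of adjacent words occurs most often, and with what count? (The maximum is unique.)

"dark dark", 3 times

Bigram frequencies (highest first):
  dark dark: 3
  bottle dark: 2
  light light: 2
  light bottle: 1
  bottle bottle: 1
  dark leave: 1
  … (9 more, each ≤ 1)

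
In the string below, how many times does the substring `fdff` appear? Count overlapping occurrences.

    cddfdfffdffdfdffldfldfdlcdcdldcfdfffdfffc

5

Sliding a length-4 window over the 41 characters (38 positions):
  position 4–7: fdff
  position 8–11: fdff
  position 13–16: fdff
  position 32–35: fdff
  position 36–39: fdff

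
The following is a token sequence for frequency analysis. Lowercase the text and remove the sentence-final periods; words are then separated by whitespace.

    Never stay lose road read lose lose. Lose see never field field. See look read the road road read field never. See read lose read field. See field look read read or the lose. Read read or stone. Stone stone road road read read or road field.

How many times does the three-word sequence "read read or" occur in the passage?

Scanning the 45 overlapping trigram windows for "read read or":
  position 30–32: read read or
  position 35–37: read read or
  position 43–45: read read or

3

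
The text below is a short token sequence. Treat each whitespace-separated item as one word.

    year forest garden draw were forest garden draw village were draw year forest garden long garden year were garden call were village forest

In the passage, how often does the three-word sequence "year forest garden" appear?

2

Scanning the 21 overlapping trigram windows for "year forest garden":
  position 1–3: year forest garden
  position 12–14: year forest garden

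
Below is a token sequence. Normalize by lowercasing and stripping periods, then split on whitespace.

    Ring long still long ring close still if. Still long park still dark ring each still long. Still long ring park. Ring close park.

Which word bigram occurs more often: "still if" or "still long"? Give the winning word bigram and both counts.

"still if": 1 occurrence
"still long": 4 occurrences

"still long" (4 vs 1)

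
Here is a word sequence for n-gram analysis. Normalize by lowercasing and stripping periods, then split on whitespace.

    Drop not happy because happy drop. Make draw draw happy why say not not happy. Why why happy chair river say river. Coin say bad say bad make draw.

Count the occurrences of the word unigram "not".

Scanning the 29 tokens for "not":
  position 2: not
  position 13: not
  position 14: not

3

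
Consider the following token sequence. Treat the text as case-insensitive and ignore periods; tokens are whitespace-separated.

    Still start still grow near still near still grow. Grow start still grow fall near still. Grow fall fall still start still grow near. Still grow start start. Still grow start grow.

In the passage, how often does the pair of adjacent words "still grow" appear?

Scanning the 31 overlapping bigram windows for "still grow":
  position 3–4: still grow
  position 8–9: still grow
  position 12–13: still grow
  position 16–17: still grow
  position 22–23: still grow
  position 25–26: still grow
  position 29–30: still grow

7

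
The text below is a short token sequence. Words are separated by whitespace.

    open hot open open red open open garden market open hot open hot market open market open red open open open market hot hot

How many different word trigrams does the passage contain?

24 tokens → 22 trigram windows in total.
Repeated trigrams (each contributes count−1 duplicates):
  open hot open: 2
  open red open: 2
  red open open: 2
3 duplicate windows → 22 − 3 = 19 distinct.

19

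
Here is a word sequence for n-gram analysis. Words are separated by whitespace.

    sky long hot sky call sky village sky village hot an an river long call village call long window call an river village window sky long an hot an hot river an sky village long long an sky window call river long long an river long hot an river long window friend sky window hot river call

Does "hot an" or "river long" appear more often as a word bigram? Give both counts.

"hot an": 3 occurrences
"river long": 4 occurrences

"river long" (4 vs 3)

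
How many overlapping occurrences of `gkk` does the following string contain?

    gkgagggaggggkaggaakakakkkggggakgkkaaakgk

Sliding a length-3 window over the 40 characters (38 positions):
  position 32–34: gkk

1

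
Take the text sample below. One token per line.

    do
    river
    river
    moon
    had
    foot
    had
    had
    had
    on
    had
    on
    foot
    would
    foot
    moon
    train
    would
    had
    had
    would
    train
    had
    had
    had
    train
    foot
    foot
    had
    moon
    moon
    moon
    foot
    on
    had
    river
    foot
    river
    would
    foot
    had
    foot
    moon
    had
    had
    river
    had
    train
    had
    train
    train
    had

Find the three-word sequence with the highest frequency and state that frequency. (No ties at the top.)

"had had had", 2 times

Trigram frequencies (highest first):
  had had had: 2
  do river river: 1
  river river moon: 1
  river moon had: 1
  moon had foot: 1
  had foot had: 1
  … (43 more, each ≤ 1)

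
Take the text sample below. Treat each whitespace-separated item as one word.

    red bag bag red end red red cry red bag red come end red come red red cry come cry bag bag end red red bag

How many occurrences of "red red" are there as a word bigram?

3

Scanning the 25 overlapping bigram windows for "red red":
  position 6–7: red red
  position 16–17: red red
  position 24–25: red red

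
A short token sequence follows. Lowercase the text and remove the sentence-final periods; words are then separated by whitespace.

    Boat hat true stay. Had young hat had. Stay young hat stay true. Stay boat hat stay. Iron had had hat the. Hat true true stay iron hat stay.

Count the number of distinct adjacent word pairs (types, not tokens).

29 tokens → 28 bigram windows in total.
Repeated bigrams (each contributes count−1 duplicates):
  hat stay: 3
  true stay: 3
  boat hat: 2
  hat true: 2
  stay iron: 2
  young hat: 2
8 duplicate windows → 28 − 8 = 20 distinct.

20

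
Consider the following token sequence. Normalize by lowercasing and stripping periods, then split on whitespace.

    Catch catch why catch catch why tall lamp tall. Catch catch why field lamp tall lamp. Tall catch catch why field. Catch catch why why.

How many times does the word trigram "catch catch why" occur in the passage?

Scanning the 23 overlapping trigram windows for "catch catch why":
  position 1–3: catch catch why
  position 4–6: catch catch why
  position 10–12: catch catch why
  position 18–20: catch catch why
  position 22–24: catch catch why

5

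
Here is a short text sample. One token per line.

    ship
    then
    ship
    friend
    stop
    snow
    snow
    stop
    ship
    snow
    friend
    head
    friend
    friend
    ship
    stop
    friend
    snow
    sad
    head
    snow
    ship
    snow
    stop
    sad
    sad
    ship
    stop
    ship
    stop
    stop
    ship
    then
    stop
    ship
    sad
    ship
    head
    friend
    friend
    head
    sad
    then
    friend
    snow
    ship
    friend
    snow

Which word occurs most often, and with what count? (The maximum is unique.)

Unigram frequencies (highest first):
  ship: 11
  friend: 9
  stop: 8
  snow: 8
  sad: 5
  head: 4
  … (1 more, each ≤ 3)

"ship", 11 times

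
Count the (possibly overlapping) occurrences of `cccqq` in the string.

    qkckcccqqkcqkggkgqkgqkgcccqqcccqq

3

Sliding a length-5 window over the 33 characters (29 positions):
  position 5–9: cccqq
  position 24–28: cccqq
  position 29–33: cccqq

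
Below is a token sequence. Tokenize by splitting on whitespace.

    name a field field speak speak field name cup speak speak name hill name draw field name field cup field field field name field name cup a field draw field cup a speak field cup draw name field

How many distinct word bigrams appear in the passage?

22

38 tokens → 37 bigram windows in total.
Repeated bigrams (each contributes count−1 duplicates):
  field name: 4
  field cup: 3
  field field: 3
  name field: 3
  a field: 2
  cup a: 2
  draw field: 2
  name cup: 2
  … (2 more repeated)
15 duplicate windows → 37 − 15 = 22 distinct.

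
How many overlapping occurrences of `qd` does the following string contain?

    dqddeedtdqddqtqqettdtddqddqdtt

4

Sliding a length-2 window over the 30 characters (29 positions):
  position 2–3: qd
  position 10–11: qd
  position 24–25: qd
  position 27–28: qd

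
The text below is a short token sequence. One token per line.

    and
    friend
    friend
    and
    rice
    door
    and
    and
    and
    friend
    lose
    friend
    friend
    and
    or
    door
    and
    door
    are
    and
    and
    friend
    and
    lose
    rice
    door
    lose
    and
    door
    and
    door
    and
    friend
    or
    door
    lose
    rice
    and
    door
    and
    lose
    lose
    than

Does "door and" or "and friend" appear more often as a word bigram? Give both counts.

"door and" (5 vs 4)

"door and": 5 occurrences
"and friend": 4 occurrences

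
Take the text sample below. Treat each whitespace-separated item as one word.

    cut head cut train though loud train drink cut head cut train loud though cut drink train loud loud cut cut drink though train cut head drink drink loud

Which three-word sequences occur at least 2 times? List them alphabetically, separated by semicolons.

Trigram counts meeting the condition (at least 2 times):
  cut head cut: 2
  head cut train: 2

cut head cut; head cut train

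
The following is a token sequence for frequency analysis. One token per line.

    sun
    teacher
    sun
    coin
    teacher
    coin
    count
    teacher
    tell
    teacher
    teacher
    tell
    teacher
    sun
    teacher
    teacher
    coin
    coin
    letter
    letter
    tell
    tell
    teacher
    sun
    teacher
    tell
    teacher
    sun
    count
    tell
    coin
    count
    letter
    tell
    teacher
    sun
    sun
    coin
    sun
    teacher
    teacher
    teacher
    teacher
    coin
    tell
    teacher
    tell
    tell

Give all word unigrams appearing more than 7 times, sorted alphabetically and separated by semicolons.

Unigram counts meeting the condition (more than 7 times):
  sun: 8
  teacher: 17
  tell: 10

sun; teacher; tell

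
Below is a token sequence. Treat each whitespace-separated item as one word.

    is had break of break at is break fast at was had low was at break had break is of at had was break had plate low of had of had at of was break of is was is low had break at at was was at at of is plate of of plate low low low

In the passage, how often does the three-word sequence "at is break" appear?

Scanning the 55 overlapping trigram windows for "at is break":
  position 6–8: at is break

1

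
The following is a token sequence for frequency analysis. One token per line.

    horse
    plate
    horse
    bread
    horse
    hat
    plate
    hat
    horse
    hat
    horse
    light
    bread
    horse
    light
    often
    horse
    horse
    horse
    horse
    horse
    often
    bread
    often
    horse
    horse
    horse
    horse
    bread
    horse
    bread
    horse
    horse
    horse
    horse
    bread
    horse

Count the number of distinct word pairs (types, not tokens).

16

37 tokens → 36 bigram windows in total.
Repeated bigrams (each contributes count−1 duplicates):
  horse horse: 10
  bread horse: 5
  horse bread: 4
  hat horse: 2
  horse hat: 2
  horse light: 2
  often horse: 2
20 duplicate windows → 36 − 20 = 16 distinct.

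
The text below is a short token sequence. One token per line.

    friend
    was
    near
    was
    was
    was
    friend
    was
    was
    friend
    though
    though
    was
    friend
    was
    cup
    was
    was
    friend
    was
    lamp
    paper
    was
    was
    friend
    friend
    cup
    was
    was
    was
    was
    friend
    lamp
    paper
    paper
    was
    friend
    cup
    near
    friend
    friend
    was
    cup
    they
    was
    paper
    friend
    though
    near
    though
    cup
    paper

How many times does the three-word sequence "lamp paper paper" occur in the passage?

1

Scanning the 50 overlapping trigram windows for "lamp paper paper":
  position 33–35: lamp paper paper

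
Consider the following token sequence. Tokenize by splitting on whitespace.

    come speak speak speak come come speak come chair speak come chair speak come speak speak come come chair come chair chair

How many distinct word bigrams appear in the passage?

8

22 tokens → 21 bigram windows in total.
Repeated bigrams (each contributes count−1 duplicates):
  speak come: 5
  come chair: 4
  come speak: 3
  speak speak: 3
  chair speak: 2
  come come: 2
13 duplicate windows → 21 − 13 = 8 distinct.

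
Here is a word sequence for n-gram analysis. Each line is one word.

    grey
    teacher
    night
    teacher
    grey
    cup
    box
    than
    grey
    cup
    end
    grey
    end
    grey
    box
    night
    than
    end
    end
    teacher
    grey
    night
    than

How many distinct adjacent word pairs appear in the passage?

23 tokens → 22 bigram windows in total.
Repeated bigrams (each contributes count−1 duplicates):
  end grey: 2
  grey cup: 2
  night than: 2
  teacher grey: 2
4 duplicate windows → 22 − 4 = 18 distinct.

18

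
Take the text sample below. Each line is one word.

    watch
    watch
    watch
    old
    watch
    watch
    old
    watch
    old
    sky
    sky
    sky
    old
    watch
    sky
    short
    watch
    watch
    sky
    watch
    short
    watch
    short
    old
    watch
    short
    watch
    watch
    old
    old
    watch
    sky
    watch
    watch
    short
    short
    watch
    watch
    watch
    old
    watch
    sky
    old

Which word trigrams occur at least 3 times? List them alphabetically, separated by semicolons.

old watch sky; short watch watch; watch old watch; watch watch old

Trigram counts meeting the condition (at least 3 times):
  old watch sky: 3
  short watch watch: 3
  watch old watch: 3
  watch watch old: 4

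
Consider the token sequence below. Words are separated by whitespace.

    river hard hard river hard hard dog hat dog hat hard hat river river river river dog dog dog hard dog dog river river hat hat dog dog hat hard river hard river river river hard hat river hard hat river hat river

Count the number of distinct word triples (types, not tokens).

33

43 tokens → 41 trigram windows in total.
Repeated trigrams (each contributes count−1 duplicates):
  hard hat river: 3
  river river river: 3
  dog hat hard: 2
  hard river hard: 2
  river hard hard: 2
  river hard hat: 2
8 duplicate windows → 41 − 8 = 33 distinct.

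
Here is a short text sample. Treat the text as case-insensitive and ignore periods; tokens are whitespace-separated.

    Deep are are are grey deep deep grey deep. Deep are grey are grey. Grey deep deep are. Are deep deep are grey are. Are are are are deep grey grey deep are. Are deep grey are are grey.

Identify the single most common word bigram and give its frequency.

"are are", 9 times

Bigram frequencies (highest first):
  are are: 9
  deep are: 5
  are grey: 5
  grey deep: 4
  deep deep: 4
  deep grey: 3
  … (3 more, each ≤ 3)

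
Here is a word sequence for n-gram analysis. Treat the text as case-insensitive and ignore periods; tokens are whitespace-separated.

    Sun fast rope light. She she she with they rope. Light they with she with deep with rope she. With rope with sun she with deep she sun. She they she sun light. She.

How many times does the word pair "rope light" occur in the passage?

Scanning the 33 overlapping bigram windows for "rope light":
  position 3–4: rope light
  position 10–11: rope light

2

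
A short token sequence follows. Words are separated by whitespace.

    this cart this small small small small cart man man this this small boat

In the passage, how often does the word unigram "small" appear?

5

Scanning the 14 tokens for "small":
  position 4: small
  position 5: small
  position 6: small
  position 7: small
  position 13: small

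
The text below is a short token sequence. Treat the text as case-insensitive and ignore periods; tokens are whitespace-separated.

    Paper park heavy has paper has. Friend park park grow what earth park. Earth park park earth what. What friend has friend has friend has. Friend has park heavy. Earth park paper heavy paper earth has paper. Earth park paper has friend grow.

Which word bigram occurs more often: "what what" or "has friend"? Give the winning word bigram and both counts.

"has friend" (5 vs 1)

"what what": 1 occurrence
"has friend": 5 occurrences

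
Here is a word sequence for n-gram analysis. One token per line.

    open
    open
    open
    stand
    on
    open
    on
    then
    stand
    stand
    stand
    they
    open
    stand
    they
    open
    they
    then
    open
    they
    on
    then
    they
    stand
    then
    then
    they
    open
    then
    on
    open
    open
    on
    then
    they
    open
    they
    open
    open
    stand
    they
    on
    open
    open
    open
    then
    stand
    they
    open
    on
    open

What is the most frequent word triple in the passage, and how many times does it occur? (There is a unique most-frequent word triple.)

Trigram frequencies (highest first):
  stand they open: 3
  open open open: 2
  open open stand: 2
  open on then: 2
  open stand they: 2
  they open they: 2
  … (33 more, each ≤ 2)

"stand they open", 3 times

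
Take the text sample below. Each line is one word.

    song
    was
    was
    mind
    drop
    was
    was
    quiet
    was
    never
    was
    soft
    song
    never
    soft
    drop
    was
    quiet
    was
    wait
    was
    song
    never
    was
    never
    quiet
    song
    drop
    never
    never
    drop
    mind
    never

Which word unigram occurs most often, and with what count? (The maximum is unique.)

Unigram frequencies (highest first):
  was: 10
  never: 7
  song: 4
  drop: 4
  quiet: 3
  mind: 2
  … (2 more, each ≤ 2)

"was", 10 times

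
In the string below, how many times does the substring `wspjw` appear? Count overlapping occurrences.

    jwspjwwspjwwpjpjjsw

Sliding a length-5 window over the 19 characters (15 positions):
  position 2–6: wspjw
  position 7–11: wspjw

2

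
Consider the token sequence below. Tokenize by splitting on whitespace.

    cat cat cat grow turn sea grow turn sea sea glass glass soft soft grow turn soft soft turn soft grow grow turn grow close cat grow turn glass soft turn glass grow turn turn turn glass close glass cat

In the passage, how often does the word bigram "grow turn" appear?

6

Scanning the 39 overlapping bigram windows for "grow turn":
  position 4–5: grow turn
  position 7–8: grow turn
  position 15–16: grow turn
  position 22–23: grow turn
  position 27–28: grow turn
  position 33–34: grow turn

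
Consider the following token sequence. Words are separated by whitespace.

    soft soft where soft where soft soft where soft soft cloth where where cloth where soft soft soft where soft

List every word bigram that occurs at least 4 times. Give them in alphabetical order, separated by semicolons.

Bigram counts meeting the condition (at least 4 times):
  soft soft: 5
  soft where: 4
  where soft: 5

soft soft; soft where; where soft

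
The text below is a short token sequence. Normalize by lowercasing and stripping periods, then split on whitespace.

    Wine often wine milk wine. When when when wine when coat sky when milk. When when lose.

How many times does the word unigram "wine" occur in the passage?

Scanning the 17 tokens for "wine":
  position 1: wine
  position 3: wine
  position 5: wine
  position 9: wine

4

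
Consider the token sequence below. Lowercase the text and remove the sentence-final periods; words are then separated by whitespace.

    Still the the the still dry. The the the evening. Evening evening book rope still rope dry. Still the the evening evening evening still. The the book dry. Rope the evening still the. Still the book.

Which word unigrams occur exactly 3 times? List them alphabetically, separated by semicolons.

Unigram counts meeting the condition (exactly 3 times):
  book: 3
  dry: 3
  rope: 3

book; dry; rope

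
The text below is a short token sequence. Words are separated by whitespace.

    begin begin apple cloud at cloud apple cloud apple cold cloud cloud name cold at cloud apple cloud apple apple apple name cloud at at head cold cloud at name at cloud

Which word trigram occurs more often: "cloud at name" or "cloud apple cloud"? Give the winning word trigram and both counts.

"cloud at name": 1 occurrence
"cloud apple cloud": 2 occurrences

"cloud apple cloud" (2 vs 1)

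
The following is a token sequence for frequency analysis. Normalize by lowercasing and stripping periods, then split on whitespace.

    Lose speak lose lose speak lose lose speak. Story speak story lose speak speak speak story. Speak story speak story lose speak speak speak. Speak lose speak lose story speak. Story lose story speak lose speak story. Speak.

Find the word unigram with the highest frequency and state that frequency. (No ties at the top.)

Unigram frequencies (highest first):
  speak: 18
  lose: 11
  story: 9

"speak", 18 times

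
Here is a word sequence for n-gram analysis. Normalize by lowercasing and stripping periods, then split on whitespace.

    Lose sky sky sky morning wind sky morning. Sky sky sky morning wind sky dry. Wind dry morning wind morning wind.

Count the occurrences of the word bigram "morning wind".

4

Scanning the 20 overlapping bigram windows for "morning wind":
  position 5–6: morning wind
  position 12–13: morning wind
  position 18–19: morning wind
  position 20–21: morning wind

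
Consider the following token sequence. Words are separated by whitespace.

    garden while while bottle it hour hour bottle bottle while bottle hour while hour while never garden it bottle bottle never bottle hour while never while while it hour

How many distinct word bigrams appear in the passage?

29 tokens → 28 bigram windows in total.
Repeated bigrams (each contributes count−1 duplicates):
  hour while: 3
  bottle bottle: 2
  bottle hour: 2
  it hour: 2
  while bottle: 2
  while never: 2
  while while: 2
8 duplicate windows → 28 − 8 = 20 distinct.

20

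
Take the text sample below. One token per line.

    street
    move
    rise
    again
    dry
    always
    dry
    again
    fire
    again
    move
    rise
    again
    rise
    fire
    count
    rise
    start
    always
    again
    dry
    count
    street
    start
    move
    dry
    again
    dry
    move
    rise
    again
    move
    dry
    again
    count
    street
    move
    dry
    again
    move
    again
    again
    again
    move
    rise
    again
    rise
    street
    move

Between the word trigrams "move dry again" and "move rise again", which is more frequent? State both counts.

"move dry again": 3 occurrences
"move rise again": 4 occurrences

"move rise again" (4 vs 3)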